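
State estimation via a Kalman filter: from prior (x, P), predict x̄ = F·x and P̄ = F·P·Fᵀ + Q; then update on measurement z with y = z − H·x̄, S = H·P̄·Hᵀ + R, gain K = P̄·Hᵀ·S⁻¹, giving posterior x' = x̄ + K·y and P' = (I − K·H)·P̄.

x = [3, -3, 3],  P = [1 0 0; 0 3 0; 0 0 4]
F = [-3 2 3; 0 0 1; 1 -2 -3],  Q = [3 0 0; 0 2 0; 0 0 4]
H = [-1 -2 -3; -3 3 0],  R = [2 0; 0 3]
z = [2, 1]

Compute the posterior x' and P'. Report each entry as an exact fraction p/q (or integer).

x' = [1779/535, 10107/2675, -11691/2675]
P' = [2289/428 5343/1070 -11013/2140; 5343/1070 13287/2675 -26787/5350; -11013/2140 -26787/5350 56737/10700]

x̄ = F·x = [-6, 3, 0]
P̄ = F·P·Fᵀ + Q = [60 12 -51; 12 6 -12; -51 -12 53]
y = z − H·x̄ = [2, -26]
S = H·P̄·Hᵀ + R = [161 -171; -171 381]
K = P̄·Hᵀ·S⁻¹ = [111/2140 -759/2140; 249/5350 -141/5350; -3999/10700 1491/10700]
x' = x̄ + K·y = [1779/535, 10107/2675, -11691/2675]
P' = (I − K·H)·P̄ = [2289/428 5343/1070 -11013/2140; 5343/1070 13287/2675 -26787/5350; -11013/2140 -26787/5350 56737/10700]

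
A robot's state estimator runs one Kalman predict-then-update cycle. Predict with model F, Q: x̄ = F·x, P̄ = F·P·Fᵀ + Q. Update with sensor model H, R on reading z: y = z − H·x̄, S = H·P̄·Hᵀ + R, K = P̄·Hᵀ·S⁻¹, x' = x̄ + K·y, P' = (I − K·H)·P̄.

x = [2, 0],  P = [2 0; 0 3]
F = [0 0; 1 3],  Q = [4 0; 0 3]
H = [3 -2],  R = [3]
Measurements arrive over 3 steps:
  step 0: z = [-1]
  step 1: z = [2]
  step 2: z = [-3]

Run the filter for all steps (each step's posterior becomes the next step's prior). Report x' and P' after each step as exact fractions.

step 0: x' = [36/167, 142/167], P' = [524/167 768/167; 768/167 1248/167]
step 1: x' = [15096/73973, -49442/73973], P' = [271844/73973 404760/73973; 404760/73973 657735/73973]
step 2: x' = [-5860548/38252699, 47855658/38252699], P' = [142358684/38252699 212206512/38252699; 212206512/38252699 344835582/38252699]

step 0: x̄ = F·x = [0, 2]
step 0: P̄ = F·P·Fᵀ + Q = [4 0; 0 32]
step 0: y = z − H·x̄ = [3]
step 0: S = H·P̄·Hᵀ + R = [167]
step 0: K = P̄·Hᵀ·S⁻¹ = [12/167; -64/167]
step 0: x' = x̄ + K·y = [36/167, 142/167]
step 0: P' = (I − K·H)·P̄ = [524/167 768/167; 768/167 1248/167]
step 1: x̄ = F·x = [0, 462/167]
step 1: P̄ = F·P·Fᵀ + Q = [4 0; 0 16865/167]
step 1: y = z − H·x̄ = [1258/167]
step 1: S = H·P̄·Hᵀ + R = [73973/167]
step 1: K = P̄·Hᵀ·S⁻¹ = [2004/73973; -33730/73973]
step 1: x' = x̄ + K·y = [15096/73973, -49442/73973]
step 1: P' = (I − K·H)·P̄ = [271844/73973 404760/73973; 404760/73973 657735/73973]
step 2: x̄ = F·x = [0, -133230/73973]
step 2: P̄ = F·P·Fᵀ + Q = [4 0; 0 8841938/73973]
step 2: y = z − H·x̄ = [-488379/73973]
step 2: S = H·P̄·Hᵀ + R = [38252699/73973]
step 2: K = P̄·Hᵀ·S⁻¹ = [887676/38252699; -17683876/38252699]
step 2: x' = x̄ + K·y = [-5860548/38252699, 47855658/38252699]
step 2: P' = (I − K·H)·P̄ = [142358684/38252699 212206512/38252699; 212206512/38252699 344835582/38252699]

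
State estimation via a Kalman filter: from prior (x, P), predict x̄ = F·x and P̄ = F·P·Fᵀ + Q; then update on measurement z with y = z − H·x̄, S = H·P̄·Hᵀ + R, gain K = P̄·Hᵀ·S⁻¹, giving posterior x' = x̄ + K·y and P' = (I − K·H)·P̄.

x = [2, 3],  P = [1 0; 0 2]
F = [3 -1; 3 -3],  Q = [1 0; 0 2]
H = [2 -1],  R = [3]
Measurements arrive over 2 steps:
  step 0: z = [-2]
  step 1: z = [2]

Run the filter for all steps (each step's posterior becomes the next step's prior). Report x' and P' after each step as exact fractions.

step 0: x̄ = F·x = [3, -3]
step 0: P̄ = F·P·Fᵀ + Q = [12 15; 15 29]
step 0: y = z − H·x̄ = [-11]
step 0: S = H·P̄·Hᵀ + R = [20]
step 0: K = P̄·Hᵀ·S⁻¹ = [9/20; 1/20]
step 0: x' = x̄ + K·y = [-39/20, -71/20]
step 0: P' = (I − K·H)·P̄ = [159/20 291/20; 291/20 579/20]
step 1: x̄ = F·x = [-23/10, 24/5]
step 1: P̄ = F·P·Fᵀ + Q = [71/5 -81/5; -81/5 361/5]
step 1: y = z − H·x̄ = [57/5]
step 1: S = H·P̄·Hᵀ + R = [984/5]
step 1: K = P̄·Hᵀ·S⁻¹ = [223/984; -523/984]
step 1: x' = x̄ + K·y = [93/328, -413/328]
step 1: P' = (I − K·H)·P̄ = [4027/984 7385/984; 7385/984 16339/984]

step 0: x' = [-39/20, -71/20], P' = [159/20 291/20; 291/20 579/20]
step 1: x' = [93/328, -413/328], P' = [4027/984 7385/984; 7385/984 16339/984]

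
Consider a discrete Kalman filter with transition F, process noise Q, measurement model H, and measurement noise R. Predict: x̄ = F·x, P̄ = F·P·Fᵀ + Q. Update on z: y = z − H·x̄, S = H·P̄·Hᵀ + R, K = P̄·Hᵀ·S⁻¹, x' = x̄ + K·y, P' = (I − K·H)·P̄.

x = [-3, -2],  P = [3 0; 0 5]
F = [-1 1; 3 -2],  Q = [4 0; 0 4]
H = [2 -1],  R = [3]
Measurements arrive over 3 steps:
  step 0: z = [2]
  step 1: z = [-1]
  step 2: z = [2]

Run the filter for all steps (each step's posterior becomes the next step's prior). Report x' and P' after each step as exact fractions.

step 0: x̄ = F·x = [1, -5]
step 0: P̄ = F·P·Fᵀ + Q = [12 -19; -19 51]
step 0: y = z − H·x̄ = [-5]
step 0: S = H·P̄·Hᵀ + R = [178]
step 0: K = P̄·Hᵀ·S⁻¹ = [43/178; -1/2]
step 0: x' = x̄ + K·y = [-37/178, -5/2]
step 0: P' = (I − K·H)·P̄ = [287/178 5/2; 5/2 13/2]
step 1: x̄ = F·x = [-204/89, 779/178]
step 1: P̄ = F·P·Fᵀ + Q = [633/89 -475/89; -475/89 2583/178]
step 1: y = z − H·x̄ = [1417/178]
step 1: S = H·P̄·Hᵀ + R = [11981/178]
step 1: K = P̄·Hᵀ·S⁻¹ = [3482/11981; -4483/11981]
step 1: x' = x̄ + K·y = [257/11981, 16746/11981]
step 1: P' = (I − K·H)·P̄ = [17099/11981 23752/11981; 23752/11981 60953/11981]
step 2: x̄ = F·x = [16489/11981, -32721/11981]
step 2: P̄ = F·P·Fᵀ + Q = [78472/11981 -54443/11981; -54443/11981 160603/11981]
step 2: y = z − H·x̄ = [-41737/11981]
step 2: S = H·P̄·Hᵀ + R = [728206/11981]
step 2: K = P̄·Hᵀ·S⁻¹ = [211387/728206; -269489/728206]
step 2: x' = x̄ + K·y = [265815/728206, -1049993/728206]
step 2: P' = (I − K·H)·P̄ = [1039923/728206 1445685/728206; 1445685/728206 3699837/728206]

step 0: x' = [-37/178, -5/2], P' = [287/178 5/2; 5/2 13/2]
step 1: x' = [257/11981, 16746/11981], P' = [17099/11981 23752/11981; 23752/11981 60953/11981]
step 2: x' = [265815/728206, -1049993/728206], P' = [1039923/728206 1445685/728206; 1445685/728206 3699837/728206]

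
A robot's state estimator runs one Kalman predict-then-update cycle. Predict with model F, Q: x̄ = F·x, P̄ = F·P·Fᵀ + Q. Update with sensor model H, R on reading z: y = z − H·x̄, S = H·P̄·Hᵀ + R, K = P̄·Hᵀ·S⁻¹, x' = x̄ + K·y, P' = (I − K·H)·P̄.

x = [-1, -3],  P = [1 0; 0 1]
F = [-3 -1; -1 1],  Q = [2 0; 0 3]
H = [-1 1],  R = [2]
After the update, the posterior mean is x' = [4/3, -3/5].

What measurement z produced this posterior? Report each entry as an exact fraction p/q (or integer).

x̄ = F·x = [6, -2]
P̄ = F·P·Fᵀ + Q = [12 2; 2 5]
S = H·P̄·Hᵀ + R = [15]
K = P̄·Hᵀ·S⁻¹ = [-2/3; 1/5]
x' − x̄ = [-14/3, 7/5] = K·y
y = (KᵀK)⁻¹·Kᵀ·(x' − x̄) = [7]
z = y + H·x̄ = [7] + [-8] = [-1]

z = [-1]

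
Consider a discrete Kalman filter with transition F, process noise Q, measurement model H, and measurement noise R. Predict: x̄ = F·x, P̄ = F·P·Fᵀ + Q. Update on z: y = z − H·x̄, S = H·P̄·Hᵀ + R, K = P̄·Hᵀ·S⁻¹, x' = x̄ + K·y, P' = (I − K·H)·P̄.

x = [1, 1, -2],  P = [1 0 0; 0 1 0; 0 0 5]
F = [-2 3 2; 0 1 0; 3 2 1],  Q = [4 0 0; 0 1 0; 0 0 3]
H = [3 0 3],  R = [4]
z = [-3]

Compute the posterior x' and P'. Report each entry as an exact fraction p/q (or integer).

x̄ = F·x = [-3, 1, 3]
P̄ = F·P·Fᵀ + Q = [37 3 10; 3 2 2; 10 2 21]
y = z − H·x̄ = [-3]
S = H·P̄·Hᵀ + R = [706]
K = P̄·Hᵀ·S⁻¹ = [141/706; 15/706; 93/706]
x' = x̄ + K·y = [-2541/706, 661/706, 1839/706]
P' = (I − K·H)·P̄ = [6241/706 3/706 -6053/706; 3/706 1187/706 17/706; -6053/706 17/706 6177/706]

x' = [-2541/706, 661/706, 1839/706]
P' = [6241/706 3/706 -6053/706; 3/706 1187/706 17/706; -6053/706 17/706 6177/706]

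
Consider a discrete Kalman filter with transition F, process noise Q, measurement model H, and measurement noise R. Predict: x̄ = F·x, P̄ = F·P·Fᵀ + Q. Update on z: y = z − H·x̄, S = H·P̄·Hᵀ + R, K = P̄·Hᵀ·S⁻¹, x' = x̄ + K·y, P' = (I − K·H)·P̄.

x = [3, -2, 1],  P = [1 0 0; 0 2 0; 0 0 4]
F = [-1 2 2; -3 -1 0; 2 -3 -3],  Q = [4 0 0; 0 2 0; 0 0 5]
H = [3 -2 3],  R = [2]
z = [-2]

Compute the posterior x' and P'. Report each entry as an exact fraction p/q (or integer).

x̄ = F·x = [-5, -7, 9]
P̄ = F·P·Fᵀ + Q = [29 -1 -38; -1 13 0; -38 0 63]
y = z − H·x̄ = [-28]
S = H·P̄·Hᵀ + R = [210]
K = P̄·Hᵀ·S⁻¹ = [-5/42; -29/210; 5/14]
x' = x̄ + K·y = [-5/3, -47/15, -1]
P' = (I − K·H)·P̄ = [1093/42 -187/42 -407/14; -187/42 1889/210 145/14; -407/14 145/14 507/14]

x' = [-5/3, -47/15, -1]
P' = [1093/42 -187/42 -407/14; -187/42 1889/210 145/14; -407/14 145/14 507/14]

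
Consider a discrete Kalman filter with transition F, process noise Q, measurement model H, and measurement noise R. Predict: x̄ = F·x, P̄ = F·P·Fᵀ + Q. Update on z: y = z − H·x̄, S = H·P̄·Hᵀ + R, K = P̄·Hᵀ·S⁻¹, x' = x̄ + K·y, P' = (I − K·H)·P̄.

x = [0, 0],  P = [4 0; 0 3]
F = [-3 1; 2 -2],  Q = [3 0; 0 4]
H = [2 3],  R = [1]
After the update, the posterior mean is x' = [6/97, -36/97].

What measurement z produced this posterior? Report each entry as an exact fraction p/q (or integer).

x̄ = F·x = [0, 0]
P̄ = F·P·Fᵀ + Q = [42 -30; -30 32]
S = H·P̄·Hᵀ + R = [97]
K = P̄·Hᵀ·S⁻¹ = [-6/97; 36/97]
x' − x̄ = [6/97, -36/97] = K·y
y = (KᵀK)⁻¹·Kᵀ·(x' − x̄) = [-1]
z = y + H·x̄ = [-1] + [0] = [-1]

z = [-1]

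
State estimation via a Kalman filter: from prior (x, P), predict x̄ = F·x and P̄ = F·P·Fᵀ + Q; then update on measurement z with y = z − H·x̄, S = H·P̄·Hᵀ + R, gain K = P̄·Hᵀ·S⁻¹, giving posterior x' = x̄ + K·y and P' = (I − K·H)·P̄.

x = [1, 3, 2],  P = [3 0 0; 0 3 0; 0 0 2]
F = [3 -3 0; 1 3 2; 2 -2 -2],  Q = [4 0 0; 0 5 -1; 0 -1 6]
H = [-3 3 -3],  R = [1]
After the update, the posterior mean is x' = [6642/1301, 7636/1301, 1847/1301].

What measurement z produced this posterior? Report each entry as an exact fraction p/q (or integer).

z = [-2]

x̄ = F·x = [-6, 14, -8]
P̄ = F·P·Fᵀ + Q = [58 -18 36; -18 43 -21; 36 -21 38]
S = H·P̄·Hᵀ + R = [2602]
K = P̄·Hᵀ·S⁻¹ = [-168/1301; 123/1301; -285/2602]
x' − x̄ = [14448/1301, -10578/1301, 12255/1301] = K·y
y = (KᵀK)⁻¹·Kᵀ·(x' − x̄) = [-86]
z = y + H·x̄ = [-86] + [84] = [-2]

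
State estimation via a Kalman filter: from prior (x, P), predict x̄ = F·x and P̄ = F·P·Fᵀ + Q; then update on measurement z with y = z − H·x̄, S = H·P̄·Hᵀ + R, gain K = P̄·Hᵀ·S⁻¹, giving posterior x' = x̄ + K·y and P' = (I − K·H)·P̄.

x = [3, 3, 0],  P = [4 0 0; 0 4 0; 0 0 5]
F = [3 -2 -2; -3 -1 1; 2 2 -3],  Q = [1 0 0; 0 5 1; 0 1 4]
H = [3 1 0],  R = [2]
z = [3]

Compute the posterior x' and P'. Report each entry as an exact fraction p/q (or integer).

x' = [2529/481, -6156/481, 6180/481]
P' = [2352/481 -6694/481 5970/481; -6694/481 19954/481 -17774/481; 5970/481 -17774/481 34337/481]

x̄ = F·x = [3, -12, 12]
P̄ = F·P·Fᵀ + Q = [73 -38 38; -38 50 -46; 38 -46 81]
y = z − H·x̄ = [6]
S = H·P̄·Hᵀ + R = [481]
K = P̄·Hᵀ·S⁻¹ = [181/481; -64/481; 68/481]
x' = x̄ + K·y = [2529/481, -6156/481, 6180/481]
P' = (I − K·H)·P̄ = [2352/481 -6694/481 5970/481; -6694/481 19954/481 -17774/481; 5970/481 -17774/481 34337/481]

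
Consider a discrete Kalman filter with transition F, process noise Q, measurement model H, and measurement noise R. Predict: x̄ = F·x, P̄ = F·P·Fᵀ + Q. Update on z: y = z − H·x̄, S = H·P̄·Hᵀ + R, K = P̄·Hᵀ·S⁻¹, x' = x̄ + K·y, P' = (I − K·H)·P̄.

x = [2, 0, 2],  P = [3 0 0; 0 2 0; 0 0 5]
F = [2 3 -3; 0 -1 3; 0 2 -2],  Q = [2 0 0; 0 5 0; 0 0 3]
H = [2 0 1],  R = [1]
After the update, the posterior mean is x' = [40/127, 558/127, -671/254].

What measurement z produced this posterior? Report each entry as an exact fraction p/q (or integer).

x̄ = F·x = [-2, 6, -4]
P̄ = F·P·Fᵀ + Q = [77 -51 42; -51 52 -34; 42 -34 31]
S = H·P̄·Hᵀ + R = [508]
K = P̄·Hᵀ·S⁻¹ = [49/127; -34/127; 115/508]
x' − x̄ = [294/127, -204/127, 345/254] = K·y
y = (KᵀK)⁻¹·Kᵀ·(x' − x̄) = [6]
z = y + H·x̄ = [6] + [-8] = [-2]

z = [-2]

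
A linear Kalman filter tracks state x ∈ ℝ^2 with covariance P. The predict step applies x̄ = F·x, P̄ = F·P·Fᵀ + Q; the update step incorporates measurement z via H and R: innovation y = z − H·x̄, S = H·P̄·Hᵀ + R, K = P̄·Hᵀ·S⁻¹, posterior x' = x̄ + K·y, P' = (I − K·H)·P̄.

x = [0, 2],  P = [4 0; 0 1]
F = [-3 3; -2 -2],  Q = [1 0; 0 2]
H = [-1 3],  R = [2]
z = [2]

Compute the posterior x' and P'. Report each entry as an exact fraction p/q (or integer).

x̄ = F·x = [6, -4]
P̄ = F·P·Fᵀ + Q = [46 18; 18 22]
y = z − H·x̄ = [20]
S = H·P̄·Hᵀ + R = [138]
K = P̄·Hᵀ·S⁻¹ = [4/69; 8/23]
x' = x̄ + K·y = [494/69, 68/23]
P' = (I − K·H)·P̄ = [3142/69 350/23; 350/23 122/23]

x' = [494/69, 68/23]
P' = [3142/69 350/23; 350/23 122/23]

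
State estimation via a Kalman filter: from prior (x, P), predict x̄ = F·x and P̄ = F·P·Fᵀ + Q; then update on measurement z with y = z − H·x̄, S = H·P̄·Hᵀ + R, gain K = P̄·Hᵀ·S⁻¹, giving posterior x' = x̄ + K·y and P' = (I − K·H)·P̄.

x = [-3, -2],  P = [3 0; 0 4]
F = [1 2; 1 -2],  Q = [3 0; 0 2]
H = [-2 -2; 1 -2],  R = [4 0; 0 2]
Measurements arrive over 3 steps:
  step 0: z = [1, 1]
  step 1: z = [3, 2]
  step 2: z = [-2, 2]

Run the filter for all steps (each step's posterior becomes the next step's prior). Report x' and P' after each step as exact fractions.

step 0: x' = [-41/149, -167/298], P' = [1802/2831 -26/2831; -26/2831 921/2831]
step 1: x' = [-254989/599863, -610684/599863], P' = [351126/599863 -3764/599863; -3764/599863 184192/599863]
step 2: x' = [108372922/120638447, -25515231/120638447], P' = [70415110/120638447 -771284/120638447; -771284/120638447 36940480/120638447]

step 0: x̄ = F·x = [-7, 1]
step 0: P̄ = F·P·Fᵀ + Q = [22 -13; -13 21]
step 0: y = z − H·x̄ = [-11, 10]
step 0: S = H·P̄·Hᵀ + R = [72 14; 14 160]
step 0: K = P̄·Hᵀ·S⁻¹ = [-888/2831 927/2831; -895/5662 -934/2831]
step 0: x' = x̄ + K·y = [-41/149, -167/298]
step 0: P' = (I − K·H)·P̄ = [1802/2831 -26/2831; -26/2831 921/2831]
step 1: x̄ = F·x = [-208/149, 126/149]
step 1: P̄ = F·P·Fᵀ + Q = [13875/2831 -1882/2831; -1882/2831 11252/2831]
step 1: y = z − H·x̄ = [283/149, 758/149]
step 1: S = H·P̄·Hᵀ + R = [96776/2831 13494/2831; 13494/2831 72073/2831]
step 1: K = P̄·Hᵀ·S⁻¹ = [-173681/599863 179327/599863; -90214/599863 -186074/599863]
step 1: x' = x̄ + K·y = [-254989/599863, -610684/599863]
step 1: P' = (I − K·H)·P̄ = [351126/599863 -3764/599863; -3764/599863 184192/599863]
step 2: x̄ = F·x = [-1476357/599863, 966379/599863]
step 2: P̄ = F·P·Fᵀ + Q = [2872427/599863 -385642/599863; -385642/599863 2302676/599863]
step 2: y = z − H·x̄ = [-2219682/599863, 4608841/599863]
step 2: S = H·P̄·Hᵀ + R = [20014728/599863 2694566/599863; 2694566/599863 14825425/599863]
step 2: K = P̄·Hᵀ·S⁻¹ = [-34821913/120638447 35978839/120638447; -18084598/120638447 -37326122/120638447]
step 2: x' = x̄ + K·y = [108372922/120638447, -25515231/120638447]
step 2: P' = (I − K·H)·P̄ = [70415110/120638447 -771284/120638447; -771284/120638447 36940480/120638447]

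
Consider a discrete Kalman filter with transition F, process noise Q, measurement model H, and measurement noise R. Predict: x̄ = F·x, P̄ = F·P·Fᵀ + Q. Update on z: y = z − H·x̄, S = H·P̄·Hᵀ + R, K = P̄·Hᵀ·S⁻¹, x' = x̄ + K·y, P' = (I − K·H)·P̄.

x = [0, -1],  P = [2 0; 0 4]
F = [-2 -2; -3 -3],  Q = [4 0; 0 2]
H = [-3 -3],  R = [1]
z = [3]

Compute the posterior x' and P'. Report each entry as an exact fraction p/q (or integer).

x' = [-646/1405, -753/1405]
P' = [2476/1405 -2412/1405; -2412/1405 2504/1405]

x̄ = F·x = [2, 3]
P̄ = F·P·Fᵀ + Q = [28 36; 36 56]
y = z − H·x̄ = [18]
S = H·P̄·Hᵀ + R = [1405]
K = P̄·Hᵀ·S⁻¹ = [-192/1405; -276/1405]
x' = x̄ + K·y = [-646/1405, -753/1405]
P' = (I − K·H)·P̄ = [2476/1405 -2412/1405; -2412/1405 2504/1405]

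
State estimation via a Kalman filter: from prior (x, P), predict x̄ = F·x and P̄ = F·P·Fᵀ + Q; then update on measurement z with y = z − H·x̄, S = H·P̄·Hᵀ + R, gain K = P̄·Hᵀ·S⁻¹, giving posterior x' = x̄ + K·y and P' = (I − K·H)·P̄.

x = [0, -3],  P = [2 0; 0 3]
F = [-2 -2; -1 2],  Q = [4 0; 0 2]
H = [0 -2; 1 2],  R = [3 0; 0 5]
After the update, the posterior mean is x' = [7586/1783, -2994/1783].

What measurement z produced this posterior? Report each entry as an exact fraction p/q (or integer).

x̄ = F·x = [6, -6]
P̄ = F·P·Fᵀ + Q = [24 -8; -8 16]
S = H·P̄·Hᵀ + R = [67 -48; -48 61]
K = P̄·Hᵀ·S⁻¹ = [1360/1783 1304/1783; -800/1783 72/1783]
x' − x̄ = [-3112/1783, 7704/1783] = K·y
y = (KᵀK)⁻¹·Kᵀ·(x' − x̄) = [-9, 7]
z = y + H·x̄ = [-9, 7] + [12, -6] = [3, 1]

z = [3, 1]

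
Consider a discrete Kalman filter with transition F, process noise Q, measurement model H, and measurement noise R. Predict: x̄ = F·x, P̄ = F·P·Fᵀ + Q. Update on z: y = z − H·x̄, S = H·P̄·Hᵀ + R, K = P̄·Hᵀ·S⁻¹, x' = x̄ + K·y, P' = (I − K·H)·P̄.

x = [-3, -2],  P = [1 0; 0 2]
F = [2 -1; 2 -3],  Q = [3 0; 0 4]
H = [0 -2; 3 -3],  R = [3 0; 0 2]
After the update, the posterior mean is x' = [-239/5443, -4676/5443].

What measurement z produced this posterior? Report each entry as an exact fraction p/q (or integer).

x̄ = F·x = [-4, 0]
P̄ = F·P·Fᵀ + Q = [9 10; 10 26]
S = H·P̄·Hᵀ + R = [107 96; 96 137]
K = P̄·Hᵀ·S⁻¹ = [-2452/5443 1599/5443; -2516/5443 -144/5443]
x' − x̄ = [21533/5443, -4676/5443] = K·y
y = (KᵀK)⁻¹·Kᵀ·(x' − x̄) = [1, 15]
z = y + H·x̄ = [1, 15] + [0, -12] = [1, 3]

z = [1, 3]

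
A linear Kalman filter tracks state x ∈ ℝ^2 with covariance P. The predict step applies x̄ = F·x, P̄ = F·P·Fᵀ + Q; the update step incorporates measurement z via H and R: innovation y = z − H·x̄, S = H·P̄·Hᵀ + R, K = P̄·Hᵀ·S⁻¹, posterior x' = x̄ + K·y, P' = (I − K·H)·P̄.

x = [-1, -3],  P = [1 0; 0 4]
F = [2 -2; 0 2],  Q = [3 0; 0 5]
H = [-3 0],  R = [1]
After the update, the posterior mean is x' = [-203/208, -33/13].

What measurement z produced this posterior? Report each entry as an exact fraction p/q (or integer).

z = [3]

x̄ = F·x = [4, -6]
P̄ = F·P·Fᵀ + Q = [23 -16; -16 21]
S = H·P̄·Hᵀ + R = [208]
K = P̄·Hᵀ·S⁻¹ = [-69/208; 3/13]
x' − x̄ = [-1035/208, 45/13] = K·y
y = (KᵀK)⁻¹·Kᵀ·(x' − x̄) = [15]
z = y + H·x̄ = [15] + [-12] = [3]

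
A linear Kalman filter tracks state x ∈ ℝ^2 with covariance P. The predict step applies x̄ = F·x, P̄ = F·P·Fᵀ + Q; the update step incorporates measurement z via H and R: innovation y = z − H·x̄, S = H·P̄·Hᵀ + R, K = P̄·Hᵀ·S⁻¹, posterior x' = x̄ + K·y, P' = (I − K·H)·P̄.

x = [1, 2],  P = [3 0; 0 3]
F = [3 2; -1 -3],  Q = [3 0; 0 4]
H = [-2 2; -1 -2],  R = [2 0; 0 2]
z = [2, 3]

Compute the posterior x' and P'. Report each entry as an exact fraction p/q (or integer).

x' = [-1501/941, -622/941]
P' = [2838/6587 96/941; 96/941 509/1882]

x̄ = F·x = [7, -7]
P̄ = F·P·Fᵀ + Q = [42 -27; -27 34]
y = z − H·x̄ = [30, -4]
S = H·P̄·Hᵀ + R = [522 -106; -106 72]
K = P̄·Hᵀ·S⁻¹ = [-2166/6587 -2091/6587; 317/1882 -605/1882]
x' = x̄ + K·y = [-1501/941, -622/941]
P' = (I − K·H)·P̄ = [2838/6587 96/941; 96/941 509/1882]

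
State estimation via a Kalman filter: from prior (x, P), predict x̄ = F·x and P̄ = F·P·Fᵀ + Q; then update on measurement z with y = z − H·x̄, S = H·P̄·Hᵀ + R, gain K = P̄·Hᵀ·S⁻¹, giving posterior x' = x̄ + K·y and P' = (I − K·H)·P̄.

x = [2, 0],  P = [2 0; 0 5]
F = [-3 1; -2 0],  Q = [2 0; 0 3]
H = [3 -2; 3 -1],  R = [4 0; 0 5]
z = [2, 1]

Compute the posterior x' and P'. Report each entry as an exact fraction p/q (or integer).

x' = [-483/1240, -4043/2480]
P' = [911/620 2871/1240; 2871/1240 10831/2480]

x̄ = F·x = [-6, -4]
P̄ = F·P·Fᵀ + Q = [25 12; 12 11]
y = z − H·x̄ = [12, 15]
S = H·P̄·Hᵀ + R = [129 139; 139 169]
K = P̄·Hᵀ·S⁻¹ = [-69/1240 519/1240; -1109/2480 1279/2480]
x' = x̄ + K·y = [-483/1240, -4043/2480]
P' = (I − K·H)·P̄ = [911/620 2871/1240; 2871/1240 10831/2480]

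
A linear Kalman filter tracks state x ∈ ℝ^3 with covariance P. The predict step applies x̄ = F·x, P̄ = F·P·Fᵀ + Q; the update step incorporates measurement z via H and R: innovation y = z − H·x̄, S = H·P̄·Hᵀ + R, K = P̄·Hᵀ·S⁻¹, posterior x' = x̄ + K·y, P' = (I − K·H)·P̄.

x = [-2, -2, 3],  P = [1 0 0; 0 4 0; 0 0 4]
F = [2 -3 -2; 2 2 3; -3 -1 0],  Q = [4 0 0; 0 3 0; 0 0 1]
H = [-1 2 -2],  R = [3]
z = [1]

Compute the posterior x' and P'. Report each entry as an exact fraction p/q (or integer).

x' = [-4428/667, 2757/667, 4654/667]
P' = [14420/667 1052/667 -5918/667; 1052/667 3253/667 2442/667; -5918/667 2442/667 5494/667]

x̄ = F·x = [-4, 1, 8]
P̄ = F·P·Fᵀ + Q = [60 -44 6; -44 59 -14; 6 -14 14]
y = z − H·x̄ = [11]
S = H·P̄·Hᵀ + R = [667]
K = P̄·Hᵀ·S⁻¹ = [-160/667; 190/667; -62/667]
x' = x̄ + K·y = [-4428/667, 2757/667, 4654/667]
P' = (I − K·H)·P̄ = [14420/667 1052/667 -5918/667; 1052/667 3253/667 2442/667; -5918/667 2442/667 5494/667]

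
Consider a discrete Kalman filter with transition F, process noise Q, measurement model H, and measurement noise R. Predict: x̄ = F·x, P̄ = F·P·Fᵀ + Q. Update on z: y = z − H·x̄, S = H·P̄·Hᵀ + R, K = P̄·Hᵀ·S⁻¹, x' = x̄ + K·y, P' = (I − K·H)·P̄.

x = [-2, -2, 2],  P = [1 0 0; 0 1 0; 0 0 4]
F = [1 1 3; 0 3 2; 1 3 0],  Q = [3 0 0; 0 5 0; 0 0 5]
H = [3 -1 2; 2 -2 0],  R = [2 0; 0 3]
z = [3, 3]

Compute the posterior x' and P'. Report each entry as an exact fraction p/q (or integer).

x̄ = F·x = [2, -2, -8]
P̄ = F·P·Fᵀ + Q = [41 27 4; 27 30 9; 4 9 15]
y = z − H·x̄ = [11, -5]
S = H·P̄·Hᵀ + R = [311 70; 70 71]
K = P̄·Hᵀ·S⁻¹ = [1808/5727 476/5727; 591/1909 -744/1909; 3043/17181 -5420/17181]
x' = x̄ + K·y = [9654/1909, 6403/1909, -25625/5727]
P' = (I − K·H)·P̄ = [11149/1909 10911/1909 -31996/5727; 10911/1909 12027/1909 -9762/1909; -31996/5727 -9762/1909 103096/17181]

x' = [9654/1909, 6403/1909, -25625/5727]
P' = [11149/1909 10911/1909 -31996/5727; 10911/1909 12027/1909 -9762/1909; -31996/5727 -9762/1909 103096/17181]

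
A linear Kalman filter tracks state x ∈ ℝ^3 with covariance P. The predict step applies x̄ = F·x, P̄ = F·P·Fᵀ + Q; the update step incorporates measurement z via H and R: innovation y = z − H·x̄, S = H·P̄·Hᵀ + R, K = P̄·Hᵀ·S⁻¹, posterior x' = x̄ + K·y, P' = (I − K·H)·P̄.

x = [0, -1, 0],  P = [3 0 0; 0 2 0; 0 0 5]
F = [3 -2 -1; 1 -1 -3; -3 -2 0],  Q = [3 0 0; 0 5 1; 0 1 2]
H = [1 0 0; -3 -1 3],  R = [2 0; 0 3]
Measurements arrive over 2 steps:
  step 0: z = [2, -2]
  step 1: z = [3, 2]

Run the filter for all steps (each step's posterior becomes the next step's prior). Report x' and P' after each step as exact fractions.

step 0: x' = [6729/3311, 1277/1204, 1037/602], P' = [5310/3311 201/301 540/301; 201/301 43941/1204 7689/602; 540/301 7689/602 1905/301]
step 1: x' = [1510135523/580573205, 2639931533/580573205, 2695392913/580573205], P' = [1128876318/580573205 1372658058/580573205 1578915348/580573205; 1372658058/580573205 9151400013/580573205 4579311738/580573205; 1578915348/580573205 4579311738/580573205 3340723128/580573205]

step 0: x̄ = F·x = [2, 1, 2]
step 0: P̄ = F·P·Fᵀ + Q = [43 28 -19; 28 55 -4; -19 -4 37]
step 0: y = z − H·x̄ = [0, -1]
step 0: S = H·P̄·Hᵀ + R = [45 -214; -214 1312]
step 0: K = P̄·Hᵀ·S⁻¹ = [2655/3311 -107/3311; 201/602 -73/1204; 270/301 167/602]
step 0: x' = x̄ + K·y = [6729/3311, 1277/1204, 1037/602]
step 0: P' = (I − K·H)·P̄ = [5310/3311 201/301 540/301; 201/301 43941/1204 7689/602; 540/301 7689/602 1905/301]
step 1: x̄ = F·x = [7460/3311, -7939/1892, -54421/6622]
step 1: P̄ = F·P·Fᵀ + Q = [669015/3311 78006/473 537960/3311; 78006/473 311413/1892 153847/946; 537960/3311 153847/946 564295/3311]
step 1: y = z − H·x̄ = [2473/3311, 386961/13244]
step 1: S = H·P̄·Hᵀ + R = [675637/3311 -939207/3311; -939207/3311 8067523/13244]
step 1: K = P̄·Hᵀ·S⁻¹ = [564438159/580573205 -7513656/580573205; 686329029/580573205 156187009/580573205; 789457674/580573205 235370534/580573205]
step 1: x' = x̄ + K·y = [1510135523/580573205, 2639931533/580573205, 2695392913/580573205]
step 1: P' = (I − K·H)·P̄ = [1128876318/580573205 1372658058/580573205 1578915348/580573205; 1372658058/580573205 9151400013/580573205 4579311738/580573205; 1578915348/580573205 4579311738/580573205 3340723128/580573205]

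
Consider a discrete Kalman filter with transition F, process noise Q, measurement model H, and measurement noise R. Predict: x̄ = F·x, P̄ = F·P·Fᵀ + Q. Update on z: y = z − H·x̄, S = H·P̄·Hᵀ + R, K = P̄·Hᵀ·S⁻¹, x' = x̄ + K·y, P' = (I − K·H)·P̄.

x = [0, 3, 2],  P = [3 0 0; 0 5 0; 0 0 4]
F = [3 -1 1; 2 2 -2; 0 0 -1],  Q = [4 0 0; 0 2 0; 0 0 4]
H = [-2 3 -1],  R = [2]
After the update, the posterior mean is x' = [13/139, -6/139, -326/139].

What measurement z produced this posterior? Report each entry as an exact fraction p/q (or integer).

z = [2]

x̄ = F·x = [-1, 2, -2]
P̄ = F·P·Fᵀ + Q = [40 0 -4; 0 50 8; -4 8 8]
S = H·P̄·Hᵀ + R = [556]
K = P̄·Hᵀ·S⁻¹ = [-19/139; 71/278; 6/139]
x' − x̄ = [152/139, -284/139, -48/139] = K·y
y = (KᵀK)⁻¹·Kᵀ·(x' − x̄) = [-8]
z = y + H·x̄ = [-8] + [10] = [2]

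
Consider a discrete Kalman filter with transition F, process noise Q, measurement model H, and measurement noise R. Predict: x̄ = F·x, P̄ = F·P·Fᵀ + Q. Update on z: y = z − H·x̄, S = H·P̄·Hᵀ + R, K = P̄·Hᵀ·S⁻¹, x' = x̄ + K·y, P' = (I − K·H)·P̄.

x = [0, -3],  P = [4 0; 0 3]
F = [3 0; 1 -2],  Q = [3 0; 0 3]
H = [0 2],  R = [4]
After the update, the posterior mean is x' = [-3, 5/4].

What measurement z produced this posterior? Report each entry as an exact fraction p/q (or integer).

z = [2]

x̄ = F·x = [0, 6]
P̄ = F·P·Fᵀ + Q = [39 12; 12 19]
S = H·P̄·Hᵀ + R = [80]
K = P̄·Hᵀ·S⁻¹ = [3/10; 19/40]
x' − x̄ = [-3, -19/4] = K·y
y = (KᵀK)⁻¹·Kᵀ·(x' − x̄) = [-10]
z = y + H·x̄ = [-10] + [12] = [2]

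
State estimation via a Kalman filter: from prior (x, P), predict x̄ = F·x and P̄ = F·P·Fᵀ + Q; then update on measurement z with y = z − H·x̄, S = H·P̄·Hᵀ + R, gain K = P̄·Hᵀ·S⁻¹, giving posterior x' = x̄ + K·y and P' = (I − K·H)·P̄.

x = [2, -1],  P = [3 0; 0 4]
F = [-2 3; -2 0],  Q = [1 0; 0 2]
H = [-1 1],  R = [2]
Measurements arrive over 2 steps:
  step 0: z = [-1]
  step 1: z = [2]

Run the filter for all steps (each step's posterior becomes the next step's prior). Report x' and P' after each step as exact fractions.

step 0: x̄ = F·x = [-7, -4]
step 0: P̄ = F·P·Fᵀ + Q = [49 12; 12 14]
step 0: y = z − H·x̄ = [-4]
step 0: S = H·P̄·Hᵀ + R = [41]
step 0: K = P̄·Hᵀ·S⁻¹ = [-37/41; 2/41]
step 0: x' = x̄ + K·y = [-139/41, -172/41]
step 0: P' = (I − K·H)·P̄ = [640/41 566/41; 566/41 570/41]
step 1: x̄ = F·x = [-238/41, 278/41]
step 1: P̄ = F·P·Fᵀ + Q = [939/41 -836/41; -836/41 2642/41]
step 1: y = z − H·x̄ = [-434/41]
step 1: S = H·P̄·Hᵀ + R = [5335/41]
step 1: K = P̄·Hᵀ·S⁻¹ = [-355/1067; 3478/5335]
step 1: x' = x̄ + K·y = [-2436/1067, -642/5335]
step 1: P' = (I − K·H)·P̄ = [9068/1067 8358/1067; 8358/1067 48746/5335]

step 0: x' = [-139/41, -172/41], P' = [640/41 566/41; 566/41 570/41]
step 1: x' = [-2436/1067, -642/5335], P' = [9068/1067 8358/1067; 8358/1067 48746/5335]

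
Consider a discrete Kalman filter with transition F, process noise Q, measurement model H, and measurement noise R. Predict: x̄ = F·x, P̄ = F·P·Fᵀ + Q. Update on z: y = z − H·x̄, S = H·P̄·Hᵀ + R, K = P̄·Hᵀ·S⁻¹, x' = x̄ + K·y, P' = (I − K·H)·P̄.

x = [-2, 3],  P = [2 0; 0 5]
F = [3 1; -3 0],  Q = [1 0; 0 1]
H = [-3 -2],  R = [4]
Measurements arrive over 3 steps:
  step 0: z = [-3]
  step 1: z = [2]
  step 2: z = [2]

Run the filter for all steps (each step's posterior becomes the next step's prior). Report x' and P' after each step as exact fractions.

step 0: x' = [-3, 6], P' = [39/5 -54/5; -54/5 79/5]
step 1: x' = [-6/35, -4/35], P' = [696/35 -1062/35; -1062/35 1651/35]
step 2: x' = [-26/6505, -6266/6505], P' = [148848/6505 -230382/6505; -230382/6505 362393/6505]

step 0: x̄ = F·x = [-3, 6]
step 0: P̄ = F·P·Fᵀ + Q = [24 -18; -18 19]
step 0: y = z − H·x̄ = [0]
step 0: S = H·P̄·Hᵀ + R = [80]
step 0: K = P̄·Hᵀ·S⁻¹ = [-9/20; 1/5]
step 0: x' = x̄ + K·y = [-3, 6]
step 0: P' = (I − K·H)·P̄ = [39/5 -54/5; -54/5 79/5]
step 1: x̄ = F·x = [-3, 9]
step 1: P̄ = F·P·Fᵀ + Q = [111/5 -189/5; -189/5 356/5]
step 1: y = z − H·x̄ = [11]
step 1: S = H·P̄·Hᵀ + R = [35]
step 1: K = P̄·Hᵀ·S⁻¹ = [9/35; -29/35]
step 1: x' = x̄ + K·y = [-6/35, -4/35]
step 1: P' = (I − K·H)·P̄ = [696/35 -1062/35; -1062/35 1651/35]
step 2: x̄ = F·x = [-22/35, 18/35]
step 2: P̄ = F·P·Fᵀ + Q = [1578/35 -3078/35; -3078/35 6299/35]
step 2: y = z − H·x̄ = [8/7]
step 2: S = H·P̄·Hᵀ + R = [2602/35]
step 2: K = P̄·Hᵀ·S⁻¹ = [711/1301; -1682/1301]
step 2: x' = x̄ + K·y = [-26/6505, -6266/6505]
step 2: P' = (I − K·H)·P̄ = [148848/6505 -230382/6505; -230382/6505 362393/6505]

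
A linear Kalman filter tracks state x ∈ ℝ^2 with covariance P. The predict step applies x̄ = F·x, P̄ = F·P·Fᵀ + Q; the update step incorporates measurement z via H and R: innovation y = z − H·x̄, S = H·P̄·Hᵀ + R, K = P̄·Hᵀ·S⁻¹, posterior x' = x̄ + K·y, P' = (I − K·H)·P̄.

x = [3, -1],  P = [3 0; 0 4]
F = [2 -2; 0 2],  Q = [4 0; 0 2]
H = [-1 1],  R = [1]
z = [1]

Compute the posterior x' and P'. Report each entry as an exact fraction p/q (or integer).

x' = [136/83, 208/83]
P' = [352/83 304/83; 304/83 338/83]

x̄ = F·x = [8, -2]
P̄ = F·P·Fᵀ + Q = [32 -16; -16 18]
y = z − H·x̄ = [11]
S = H·P̄·Hᵀ + R = [83]
K = P̄·Hᵀ·S⁻¹ = [-48/83; 34/83]
x' = x̄ + K·y = [136/83, 208/83]
P' = (I − K·H)·P̄ = [352/83 304/83; 304/83 338/83]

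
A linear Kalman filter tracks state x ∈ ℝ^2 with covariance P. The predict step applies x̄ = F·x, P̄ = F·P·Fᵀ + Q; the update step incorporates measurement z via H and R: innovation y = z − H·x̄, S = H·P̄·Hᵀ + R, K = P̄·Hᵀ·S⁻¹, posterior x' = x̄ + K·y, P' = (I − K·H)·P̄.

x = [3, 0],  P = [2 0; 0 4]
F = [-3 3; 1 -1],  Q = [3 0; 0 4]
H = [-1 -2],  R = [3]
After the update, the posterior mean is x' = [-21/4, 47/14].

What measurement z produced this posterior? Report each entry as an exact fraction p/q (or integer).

x̄ = F·x = [-9, 3]
P̄ = F·P·Fᵀ + Q = [57 -18; -18 10]
S = H·P̄·Hᵀ + R = [28]
K = P̄·Hᵀ·S⁻¹ = [-3/4; -1/14]
x' − x̄ = [15/4, 5/14] = K·y
y = (KᵀK)⁻¹·Kᵀ·(x' − x̄) = [-5]
z = y + H·x̄ = [-5] + [3] = [-2]

z = [-2]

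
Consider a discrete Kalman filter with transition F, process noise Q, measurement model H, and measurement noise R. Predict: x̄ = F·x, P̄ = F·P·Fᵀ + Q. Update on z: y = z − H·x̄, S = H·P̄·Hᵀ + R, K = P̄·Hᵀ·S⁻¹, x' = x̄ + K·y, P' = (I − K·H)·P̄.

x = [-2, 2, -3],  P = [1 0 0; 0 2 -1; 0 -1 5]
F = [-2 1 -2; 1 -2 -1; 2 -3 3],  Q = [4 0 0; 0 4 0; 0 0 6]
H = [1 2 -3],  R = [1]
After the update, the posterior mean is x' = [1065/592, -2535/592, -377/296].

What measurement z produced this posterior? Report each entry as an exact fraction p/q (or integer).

x̄ = F·x = [12, -3, -19]
P̄ = F·P·Fᵀ + Q = [34 1 -49; 1 14 2; -49 2 91]
S = H·P̄·Hᵀ + R = [1184]
K = P̄·Hᵀ·S⁻¹ = [183/1184; 23/1184; -159/592]
x' − x̄ = [-6039/592, -759/592, 5247/296] = K·y
y = (KᵀK)⁻¹·Kᵀ·(x' − x̄) = [-66]
z = y + H·x̄ = [-66] + [63] = [-3]

z = [-3]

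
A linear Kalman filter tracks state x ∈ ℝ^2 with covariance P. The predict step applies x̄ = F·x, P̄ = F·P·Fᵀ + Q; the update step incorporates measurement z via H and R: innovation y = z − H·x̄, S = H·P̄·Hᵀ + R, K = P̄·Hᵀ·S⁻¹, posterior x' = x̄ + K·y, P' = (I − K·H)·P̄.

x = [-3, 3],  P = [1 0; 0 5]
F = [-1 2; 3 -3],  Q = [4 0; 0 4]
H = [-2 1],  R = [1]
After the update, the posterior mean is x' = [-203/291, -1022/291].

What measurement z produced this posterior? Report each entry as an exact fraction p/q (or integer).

x̄ = F·x = [9, -18]
P̄ = F·P·Fᵀ + Q = [25 -33; -33 58]
S = H·P̄·Hᵀ + R = [291]
K = P̄·Hᵀ·S⁻¹ = [-83/291; 124/291]
x' − x̄ = [-2822/291, 4216/291] = K·y
y = (KᵀK)⁻¹·Kᵀ·(x' − x̄) = [34]
z = y + H·x̄ = [34] + [-36] = [-2]

z = [-2]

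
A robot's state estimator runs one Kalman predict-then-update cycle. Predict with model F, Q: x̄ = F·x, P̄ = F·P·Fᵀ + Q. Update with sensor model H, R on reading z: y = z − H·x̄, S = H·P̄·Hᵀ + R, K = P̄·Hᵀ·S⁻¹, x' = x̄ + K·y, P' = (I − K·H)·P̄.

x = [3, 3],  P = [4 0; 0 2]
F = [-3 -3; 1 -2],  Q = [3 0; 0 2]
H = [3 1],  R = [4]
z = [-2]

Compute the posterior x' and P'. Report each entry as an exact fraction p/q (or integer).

x' = [-17/59, -823/531]
P' = [114/59 -266/59; -266/59 7238/531]

x̄ = F·x = [-18, -3]
P̄ = F·P·Fᵀ + Q = [57 0; 0 14]
y = z − H·x̄ = [55]
S = H·P̄·Hᵀ + R = [531]
K = P̄·Hᵀ·S⁻¹ = [19/59; 14/531]
x' = x̄ + K·y = [-17/59, -823/531]
P' = (I − K·H)·P̄ = [114/59 -266/59; -266/59 7238/531]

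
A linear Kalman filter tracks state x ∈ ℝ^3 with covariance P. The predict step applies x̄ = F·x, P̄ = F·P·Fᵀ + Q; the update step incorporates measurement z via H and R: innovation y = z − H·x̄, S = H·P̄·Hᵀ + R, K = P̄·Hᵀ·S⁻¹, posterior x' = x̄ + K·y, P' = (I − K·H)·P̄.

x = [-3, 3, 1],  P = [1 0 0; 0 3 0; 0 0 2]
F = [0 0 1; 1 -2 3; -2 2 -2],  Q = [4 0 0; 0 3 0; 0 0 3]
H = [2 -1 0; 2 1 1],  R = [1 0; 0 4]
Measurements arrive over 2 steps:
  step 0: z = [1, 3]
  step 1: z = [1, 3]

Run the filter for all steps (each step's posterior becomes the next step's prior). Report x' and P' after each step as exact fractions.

step 0: x̄ = F·x = [1, -6, 10]
step 0: P̄ = F·P·Fᵀ + Q = [6 6 -4; 6 34 -26; -4 -26 27]
step 0: y = z − H·x̄ = [-7, -3]
step 0: S = H·P̄·Hᵀ + R = [35 8; 8 45]
step 0: K = P̄·Hᵀ·S⁻¹ = [158/1511 442/1511; -1150/1511 876/1511; 866/1511 -389/1511]
step 0: x' = x̄ + K·y = [-921/1511, -3644/1511, 10215/1511]
step 0: P' = (I − K·H)·P̄ = [1930/1511 3702/1511 -5794/1511; 3702/1511 8554/1511 -12454/1511; -5794/1511 -12454/1511 22486/1511]
step 1: x̄ = F·x = [10215/1511, 37012/1511, -25876/1511]
step 1: P̄ = F·P·Fᵀ + Q = [28530/1511 86572/1511 -58292/1511; 86572/1511 342929/1511 -228968/1511; -58292/1511 -228968/1511 160077/1511]
step 1: y = z − H·x̄ = [18093/1511, -27033/1511]
step 1: S = H·P̄·Hᵀ + R = [112272/1511 -116425/1511; -116425/1511 278354/1511]
step 1: K = P̄·Hᵀ·S⁻¹ = [1138932/11711833 4067080/11711833; -1307945/1673119 1178655/1673119; 6412051/11711833 -5122000/11711833]
step 1: x' = x̄ + K·y = [20051421/11711833, 4234448/1673119, -32150315/11711833]
step 1: P' = (I − K·H)·P̄ = [13677134/11711833 3745048/1673119 -37301284/11711833; 3745048/1673119 1256863/239017 -11573517/1673119; -37301284/11711833 -11573517/1673119 135129187/11711833]

step 0: x' = [-921/1511, -3644/1511, 10215/1511], P' = [1930/1511 3702/1511 -5794/1511; 3702/1511 8554/1511 -12454/1511; -5794/1511 -12454/1511 22486/1511]
step 1: x' = [20051421/11711833, 4234448/1673119, -32150315/11711833], P' = [13677134/11711833 3745048/1673119 -37301284/11711833; 3745048/1673119 1256863/239017 -11573517/1673119; -37301284/11711833 -11573517/1673119 135129187/11711833]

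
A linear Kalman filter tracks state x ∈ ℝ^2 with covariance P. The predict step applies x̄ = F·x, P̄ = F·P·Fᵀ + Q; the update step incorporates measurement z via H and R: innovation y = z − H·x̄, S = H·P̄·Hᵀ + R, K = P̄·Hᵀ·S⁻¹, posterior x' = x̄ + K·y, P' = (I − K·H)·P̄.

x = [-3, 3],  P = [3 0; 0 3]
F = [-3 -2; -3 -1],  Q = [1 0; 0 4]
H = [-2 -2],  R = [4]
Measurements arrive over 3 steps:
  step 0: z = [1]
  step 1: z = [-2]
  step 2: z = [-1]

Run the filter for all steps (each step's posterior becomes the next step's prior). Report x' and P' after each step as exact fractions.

step 0: x' = [-541/282, 419/282], P' = [311/141 -238/141; -238/141 305/141]
step 1: x' = [583/2073, 1183/1382], P' = [3545/2073 -896/691; -896/691 3857/2073]
step 2: x' = [-14812/26001, 16351/17334], P' = [44459/26001 -11200/8667; -11200/8667 5339/2889]

step 0: x̄ = F·x = [3, 6]
step 0: P̄ = F·P·Fᵀ + Q = [40 33; 33 34]
step 0: y = z − H·x̄ = [19]
step 0: S = H·P̄·Hᵀ + R = [564]
step 0: K = P̄·Hᵀ·S⁻¹ = [-73/282; -67/282]
step 0: x' = x̄ + K·y = [-541/282, 419/282]
step 0: P' = (I − K·H)·P̄ = [311/141 -238/141; -238/141 305/141]
step 1: x̄ = F·x = [785/282, 602/141]
step 1: P̄ = F·P·Fᵀ + Q = [1304/141 1267/141; 1267/141 2240/141]
step 1: y = z − H·x̄ = [569/47]
step 1: S = H·P̄·Hᵀ + R = [8292/47]
step 1: K = P̄·Hᵀ·S⁻¹ = [-857/4146; -1169/4146]
step 1: x' = x̄ + K·y = [583/2073, 1183/1382]
step 1: P' = (I − K·H)·P̄ = [3545/2073 -896/691; -896/691 3857/2073]
step 2: x̄ = F·x = [-1766/691, -2349/1382]
step 2: P̄ = F·P·Fᵀ + Q = [17150/2073 15427/2073; 15427/2073 27926/2073]
step 2: y = z − H·x̄ = [-6572/691]
step 2: S = H·P̄·Hᵀ + R = [104004/691]
step 2: K = P̄·Hᵀ·S⁻¹ = [-10859/52002; -4817/17334]
step 2: x' = x̄ + K·y = [-14812/26001, 16351/17334]
step 2: P' = (I − K·H)·P̄ = [44459/26001 -11200/8667; -11200/8667 5339/2889]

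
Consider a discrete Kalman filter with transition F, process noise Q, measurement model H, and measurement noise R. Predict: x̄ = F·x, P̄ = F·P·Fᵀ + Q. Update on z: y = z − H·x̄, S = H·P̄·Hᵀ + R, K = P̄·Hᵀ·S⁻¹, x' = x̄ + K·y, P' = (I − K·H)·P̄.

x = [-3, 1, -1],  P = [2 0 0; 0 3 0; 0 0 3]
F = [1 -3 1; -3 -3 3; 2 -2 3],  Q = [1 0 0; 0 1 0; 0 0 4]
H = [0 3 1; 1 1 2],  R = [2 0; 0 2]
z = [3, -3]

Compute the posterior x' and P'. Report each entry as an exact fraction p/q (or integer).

x' = [-124209/117295, 203168/117295, -232941/117295]
P' = [846937/117295 150051/117295 -466427/117295; 150051/117295 72083/117295 -127211/117295; -466427/117295 -127211/117295 346597/117295]

x̄ = F·x = [-7, 3, -11]
P̄ = F·P·Fᵀ + Q = [33 30 31; 30 73 33; 31 33 51]
y = z − H·x̄ = [5, 23]
S = H·P̄·Hᵀ + R = [908 673; 673 628]
K = P̄·Hᵀ·S⁻¹ = [-8137/117295 32067/117295; 44519/117295 -16144/117295; -17518/117295 49778/117295]
x' = x̄ + K·y = [-124209/117295, 203168/117295, -232941/117295]
P' = (I − K·H)·P̄ = [846937/117295 150051/117295 -466427/117295; 150051/117295 72083/117295 -127211/117295; -466427/117295 -127211/117295 346597/117295]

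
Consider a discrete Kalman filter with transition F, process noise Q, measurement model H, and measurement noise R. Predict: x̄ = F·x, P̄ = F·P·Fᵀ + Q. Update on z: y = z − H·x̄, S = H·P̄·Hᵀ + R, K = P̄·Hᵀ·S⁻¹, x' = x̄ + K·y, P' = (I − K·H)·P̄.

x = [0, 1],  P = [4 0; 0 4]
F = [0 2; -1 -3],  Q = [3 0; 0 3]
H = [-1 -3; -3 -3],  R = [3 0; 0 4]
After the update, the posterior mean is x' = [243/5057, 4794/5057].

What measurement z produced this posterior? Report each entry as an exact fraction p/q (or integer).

z = [-3, -3]

x̄ = F·x = [2, -3]
P̄ = F·P·Fᵀ + Q = [19 -24; -24 43]
S = H·P̄·Hᵀ + R = [265 156; 156 130]
K = P̄·Hᵀ·S⁻¹ = [175/389 -4293/10114; -183/389 1275/10114]
x' − x̄ = [-9871/5057, 19965/5057] = K·y
y = (KᵀK)⁻¹·Kᵀ·(x' − x̄) = [-10, -6]
z = y + H·x̄ = [-10, -6] + [7, 3] = [-3, -3]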